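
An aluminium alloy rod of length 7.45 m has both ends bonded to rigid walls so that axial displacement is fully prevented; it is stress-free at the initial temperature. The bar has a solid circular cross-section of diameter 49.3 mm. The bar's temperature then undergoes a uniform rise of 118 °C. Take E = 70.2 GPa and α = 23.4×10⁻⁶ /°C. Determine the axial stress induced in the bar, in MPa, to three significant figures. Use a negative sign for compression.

Free thermal expansion αLΔT = 23.4e-6 · 7450 · 118 = 20.57 mm.
The walls impose strain ε = −(20.57)/7450 = -2.7612e-03; σ = Eε = 70200 · -2.7612e-03 = -193.8 MPa.

-194 MPa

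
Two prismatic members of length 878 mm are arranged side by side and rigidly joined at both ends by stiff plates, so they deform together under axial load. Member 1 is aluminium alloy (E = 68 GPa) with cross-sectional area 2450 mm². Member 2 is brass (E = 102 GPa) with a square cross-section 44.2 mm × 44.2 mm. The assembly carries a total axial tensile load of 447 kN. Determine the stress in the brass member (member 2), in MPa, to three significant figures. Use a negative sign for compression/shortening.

A_2 = 1954 mm².
Equal strain + equilibrium ⇒ each member carries load in proportion to AE: A₁E₁ = 166600000 N, A₂E₂ = 199300000 N, ΣAE = 365900000 N.
σ₂ = P·E₂/ΣAE = 447000·102000/365900000 = 124.6 MPa.

125 MPa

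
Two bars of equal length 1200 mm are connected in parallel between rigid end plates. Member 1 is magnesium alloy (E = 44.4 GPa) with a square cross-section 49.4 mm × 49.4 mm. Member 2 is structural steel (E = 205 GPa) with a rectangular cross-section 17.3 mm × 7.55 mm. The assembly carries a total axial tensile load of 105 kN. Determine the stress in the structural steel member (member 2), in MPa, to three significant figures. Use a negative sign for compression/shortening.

A_1 = 2440 mm².
A_2 = 130.6 mm².
Equal strain + equilibrium ⇒ each member carries load in proportion to AE: A₁E₁ = 108400000 N, A₂E₂ = 26780000 N, ΣAE = 135100000 N.
σ₂ = P·E₂/ΣAE = 105000·205000/135100000 = 159.3 MPa.

159 MPa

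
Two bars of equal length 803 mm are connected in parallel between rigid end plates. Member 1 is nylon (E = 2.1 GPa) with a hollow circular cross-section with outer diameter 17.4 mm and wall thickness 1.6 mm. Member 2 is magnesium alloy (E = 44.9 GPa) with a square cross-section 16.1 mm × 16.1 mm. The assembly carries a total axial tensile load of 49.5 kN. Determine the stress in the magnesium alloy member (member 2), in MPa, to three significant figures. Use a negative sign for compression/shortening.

188 MPa

A_1 = 79.42 mm².
A_2 = 259.2 mm².
Equal strain + equilibrium ⇒ each member carries load in proportion to AE: A₁E₁ = 166800 N, A₂E₂ = 11640000 N, ΣAE = 11810000 N.
σ₂ = P·E₂/ΣAE = 49500·44900/11810000 = 188.3 MPa.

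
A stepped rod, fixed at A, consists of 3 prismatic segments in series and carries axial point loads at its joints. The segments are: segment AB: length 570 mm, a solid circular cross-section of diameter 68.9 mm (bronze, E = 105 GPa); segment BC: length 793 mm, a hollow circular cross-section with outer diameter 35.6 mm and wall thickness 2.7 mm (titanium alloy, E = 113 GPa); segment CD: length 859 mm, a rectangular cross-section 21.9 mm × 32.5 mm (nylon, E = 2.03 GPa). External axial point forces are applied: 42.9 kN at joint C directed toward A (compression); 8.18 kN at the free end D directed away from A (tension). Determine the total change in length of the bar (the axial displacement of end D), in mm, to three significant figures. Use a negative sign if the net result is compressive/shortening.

3.94 mm

Internal axial forces (sectioning from the free end, tension +): N_CD = 8.18 kN, N_BC = -34.72 kN, N_AB = -34.72 kN.
A_AB = 3728 mm².
A_BC = 279.1 mm².
A_CD = 711.8 mm².
δ_AB = -34720·570/(3728·105000) = -0.05055 mm
δ_BC = -34720·793/(279.1·113000) = -0.8731 mm
δ_CD = 8180·859/(711.8·2030) = 4.863 mm
δ = Σδ_i = 3.94 mm.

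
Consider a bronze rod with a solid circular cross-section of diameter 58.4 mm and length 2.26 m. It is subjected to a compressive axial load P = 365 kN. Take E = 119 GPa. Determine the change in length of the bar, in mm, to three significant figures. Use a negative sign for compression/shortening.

-2.59 mm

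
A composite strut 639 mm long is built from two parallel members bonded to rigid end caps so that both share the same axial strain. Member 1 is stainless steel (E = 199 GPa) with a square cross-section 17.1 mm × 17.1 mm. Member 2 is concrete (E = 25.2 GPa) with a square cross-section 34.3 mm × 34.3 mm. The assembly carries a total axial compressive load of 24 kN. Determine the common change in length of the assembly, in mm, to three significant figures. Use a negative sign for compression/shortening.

A_1 = 292.4 mm².
A_2 = 1176 mm².
Equal strain + equilibrium ⇒ each member carries load in proportion to AE: A₁E₁ = 58190000 N, A₂E₂ = 29650000 N, ΣAE = 87840000 N.
δ = PL/ΣAE = -24000·639/87840000 = -0.1746 mm.

-0.175 mm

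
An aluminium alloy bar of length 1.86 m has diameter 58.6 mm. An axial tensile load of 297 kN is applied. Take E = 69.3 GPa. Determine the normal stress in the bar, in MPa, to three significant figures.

110 MPa

A = 2697 mm².
σ = N/A = 297000/2697 = 110.1 MPa.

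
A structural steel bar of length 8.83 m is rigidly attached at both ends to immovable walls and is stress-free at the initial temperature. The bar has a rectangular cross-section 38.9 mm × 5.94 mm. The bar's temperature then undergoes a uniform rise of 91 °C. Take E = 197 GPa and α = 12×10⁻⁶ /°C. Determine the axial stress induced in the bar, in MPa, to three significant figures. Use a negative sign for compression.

-215 MPa

Free thermal expansion αLΔT = 12e-6 · 8830 · 91 = 9.642 mm.
The walls impose strain ε = −(9.642)/8830 = -1.0920e-03; σ = Eε = 197000 · -1.0920e-03 = -215.1 MPa.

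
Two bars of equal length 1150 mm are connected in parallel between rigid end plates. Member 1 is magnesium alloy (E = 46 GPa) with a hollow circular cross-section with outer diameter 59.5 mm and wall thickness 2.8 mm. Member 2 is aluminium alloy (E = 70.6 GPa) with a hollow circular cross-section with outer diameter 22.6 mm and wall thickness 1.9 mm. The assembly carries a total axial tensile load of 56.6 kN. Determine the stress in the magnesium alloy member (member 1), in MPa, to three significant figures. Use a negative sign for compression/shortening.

82.2 MPa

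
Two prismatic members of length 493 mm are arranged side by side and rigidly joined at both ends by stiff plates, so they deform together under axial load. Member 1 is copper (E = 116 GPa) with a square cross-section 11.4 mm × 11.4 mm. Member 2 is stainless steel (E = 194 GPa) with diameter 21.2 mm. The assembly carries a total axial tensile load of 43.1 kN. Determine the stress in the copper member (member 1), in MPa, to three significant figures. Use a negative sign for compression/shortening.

A_1 = 130 mm².
A_2 = 353 mm².
Equal strain + equilibrium ⇒ each member carries load in proportion to AE: A₁E₁ = 15080000 N, A₂E₂ = 68480000 N, ΣAE = 83560000 N.
σ₁ = P·E₁/ΣAE = 43100·116000/83560000 = 59.84 MPa.

59.8 MPa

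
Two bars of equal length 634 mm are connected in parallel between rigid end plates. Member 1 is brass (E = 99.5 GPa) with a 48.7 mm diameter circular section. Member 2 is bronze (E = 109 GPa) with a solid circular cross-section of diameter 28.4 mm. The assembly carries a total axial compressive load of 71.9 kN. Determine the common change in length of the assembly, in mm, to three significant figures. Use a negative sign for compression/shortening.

A_1 = 1863 mm².
A_2 = 633.5 mm².
Equal strain + equilibrium ⇒ each member carries load in proportion to AE: A₁E₁ = 185300000 N, A₂E₂ = 69050000 N, ΣAE = 254400000 N.
δ = PL/ΣAE = -71900·634/254400000 = -0.1792 mm.

-0.179 mm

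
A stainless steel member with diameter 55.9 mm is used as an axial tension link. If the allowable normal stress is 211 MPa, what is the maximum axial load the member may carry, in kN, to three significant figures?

A = 2454 mm².
P_max = σ_allow · A = 211 · 2454 = 517800 N = 517.8 kN.

518 kN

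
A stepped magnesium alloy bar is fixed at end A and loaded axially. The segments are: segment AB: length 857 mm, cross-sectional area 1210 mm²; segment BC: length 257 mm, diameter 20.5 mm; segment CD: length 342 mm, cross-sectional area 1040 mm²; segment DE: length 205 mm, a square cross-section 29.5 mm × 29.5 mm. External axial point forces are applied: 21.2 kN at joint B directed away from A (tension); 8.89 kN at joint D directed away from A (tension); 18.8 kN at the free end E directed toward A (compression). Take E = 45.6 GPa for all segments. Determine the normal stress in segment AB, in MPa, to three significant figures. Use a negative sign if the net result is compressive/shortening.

Internal axial forces (sectioning from the free end, tension +): N_DE = -18.8 kN, N_CD = -9.91 kN, N_BC = -9.91 kN, N_AB = 11.29 kN.
σ_AB = N_AB/A_AB = 11290/1210 = 9.331 MPa.

9.33 MPa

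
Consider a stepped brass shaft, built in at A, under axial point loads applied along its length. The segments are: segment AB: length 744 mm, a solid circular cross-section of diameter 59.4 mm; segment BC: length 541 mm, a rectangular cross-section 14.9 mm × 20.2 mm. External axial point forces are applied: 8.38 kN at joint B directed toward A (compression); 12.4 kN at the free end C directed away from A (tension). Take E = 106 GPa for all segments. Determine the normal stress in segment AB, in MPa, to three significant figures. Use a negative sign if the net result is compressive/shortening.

1.45 MPa

Internal axial forces (sectioning from the free end, tension +): N_BC = 12.4 kN, N_AB = 4.02 kN.
A_AB = 2771 mm².
σ_AB = N_AB/A_AB = 4020/2771 = 1.451 MPa.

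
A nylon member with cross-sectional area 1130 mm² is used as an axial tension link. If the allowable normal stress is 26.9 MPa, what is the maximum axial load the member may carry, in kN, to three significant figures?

P_max = σ_allow · A = 26.9 · 1130 = 30400 N = 30.4 kN.

30.4 kN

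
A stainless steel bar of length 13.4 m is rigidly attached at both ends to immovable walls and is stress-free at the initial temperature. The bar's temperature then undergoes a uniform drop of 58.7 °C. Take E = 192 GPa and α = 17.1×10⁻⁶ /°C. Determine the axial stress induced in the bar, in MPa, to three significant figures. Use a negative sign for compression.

Free thermal expansion αLΔT = 17.1e-6 · 13400 · -58.7 = -13.45 mm.
The walls impose strain ε = −(-13.45)/13400 = 1.0038e-03; σ = Eε = 192000 · 1.0038e-03 = 192.7 MPa.

193 MPa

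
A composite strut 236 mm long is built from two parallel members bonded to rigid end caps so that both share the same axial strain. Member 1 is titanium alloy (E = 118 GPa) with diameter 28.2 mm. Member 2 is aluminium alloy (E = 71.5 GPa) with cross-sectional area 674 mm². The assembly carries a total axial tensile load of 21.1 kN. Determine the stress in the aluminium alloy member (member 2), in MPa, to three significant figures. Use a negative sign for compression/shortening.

A_1 = 624.6 mm².
Equal strain + equilibrium ⇒ each member carries load in proportion to AE: A₁E₁ = 73700000 N, A₂E₂ = 48190000 N, ΣAE = 121900000 N.
σ₂ = P·E₂/ΣAE = 21100·71500/121900000 = 12.38 MPa.

12.4 MPa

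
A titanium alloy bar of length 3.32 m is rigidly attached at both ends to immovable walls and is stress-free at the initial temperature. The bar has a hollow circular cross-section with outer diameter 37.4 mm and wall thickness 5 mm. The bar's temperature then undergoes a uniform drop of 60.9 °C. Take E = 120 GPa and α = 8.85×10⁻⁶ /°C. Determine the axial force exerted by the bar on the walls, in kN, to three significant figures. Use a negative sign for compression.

32.9 kN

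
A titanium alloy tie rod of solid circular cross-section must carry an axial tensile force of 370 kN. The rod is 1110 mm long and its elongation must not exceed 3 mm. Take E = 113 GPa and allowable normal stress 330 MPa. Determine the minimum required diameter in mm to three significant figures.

39.3 mm

Required area A ≥ P/σ_allow = 370000/330 = 1121 mm².
For a solid circular section, d ≥ √(4A/π) = 37.78 mm.
Elongation limit: A ≥ PL/(Eδ_allow) = 370000·1110/(113000·3) = 1212 mm² ⇒ d ≥ 39.28 mm.
The elongation limit governs.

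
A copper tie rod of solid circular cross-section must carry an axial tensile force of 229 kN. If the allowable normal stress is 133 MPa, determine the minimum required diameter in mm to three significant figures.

Required area A ≥ P/σ_allow = 229000/133 = 1722 mm².
For a solid circular section, d ≥ √(4A/π) = 46.82 mm.

46.8 mm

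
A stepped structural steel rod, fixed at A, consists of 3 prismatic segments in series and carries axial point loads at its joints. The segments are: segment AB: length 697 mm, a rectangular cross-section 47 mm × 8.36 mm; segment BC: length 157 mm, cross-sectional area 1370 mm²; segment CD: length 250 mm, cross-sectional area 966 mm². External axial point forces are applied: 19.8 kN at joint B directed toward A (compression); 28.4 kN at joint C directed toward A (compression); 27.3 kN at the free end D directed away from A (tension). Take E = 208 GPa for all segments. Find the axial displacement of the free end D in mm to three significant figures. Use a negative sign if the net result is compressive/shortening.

-0.145 mm

Internal axial forces (sectioning from the free end, tension +): N_CD = 27.3 kN, N_BC = -1.1 kN, N_AB = -20.9 kN.
A_AB = 392.9 mm².
δ_AB = -20900·697/(392.9·208000) = -0.1782 mm
δ_BC = -1100·157/(1370·208000) = -0.000606 mm
δ_CD = 27300·250/(966·208000) = 0.03397 mm
δ = Σδ_i = -0.1449 mm.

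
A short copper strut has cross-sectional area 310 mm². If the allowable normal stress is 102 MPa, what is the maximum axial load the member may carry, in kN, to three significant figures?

31.6 kN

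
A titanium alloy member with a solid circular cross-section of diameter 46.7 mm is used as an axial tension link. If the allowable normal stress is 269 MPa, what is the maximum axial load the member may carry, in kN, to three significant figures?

A = 1713 mm².
P_max = σ_allow · A = 269 · 1713 = 460800 N = 460.8 kN.

461 kN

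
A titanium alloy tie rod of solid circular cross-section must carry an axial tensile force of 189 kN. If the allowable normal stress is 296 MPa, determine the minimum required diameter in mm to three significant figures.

28.5 mm

Required area A ≥ P/σ_allow = 189000/296 = 638.5 mm².
For a solid circular section, d ≥ √(4A/π) = 28.51 mm.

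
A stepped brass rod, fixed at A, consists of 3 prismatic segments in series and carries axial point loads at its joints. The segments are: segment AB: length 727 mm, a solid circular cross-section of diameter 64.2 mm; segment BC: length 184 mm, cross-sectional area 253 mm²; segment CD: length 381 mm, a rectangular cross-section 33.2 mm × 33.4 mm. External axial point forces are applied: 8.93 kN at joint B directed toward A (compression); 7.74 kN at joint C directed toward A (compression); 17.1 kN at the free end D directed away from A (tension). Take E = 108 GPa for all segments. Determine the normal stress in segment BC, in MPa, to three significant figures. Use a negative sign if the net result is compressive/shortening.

37.0 MPa

Internal axial forces (sectioning from the free end, tension +): N_CD = 17.1 kN, N_BC = 9.36 kN, N_AB = 0.43 kN.
σ_BC = N_BC/A_BC = 9360/253 = 37 MPa.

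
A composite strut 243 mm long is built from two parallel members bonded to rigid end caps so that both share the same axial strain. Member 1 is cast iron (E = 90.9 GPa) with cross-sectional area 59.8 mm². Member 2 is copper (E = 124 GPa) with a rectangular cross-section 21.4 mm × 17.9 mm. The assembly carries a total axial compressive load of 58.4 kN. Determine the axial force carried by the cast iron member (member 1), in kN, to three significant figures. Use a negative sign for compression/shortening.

-6.00 kN

A_2 = 383.1 mm².
Equal strain + equilibrium ⇒ each member carries load in proportion to AE: A₁E₁ = 5436000 N, A₂E₂ = 47500000 N, ΣAE = 52940000 N.
F₁ = P·A₁E₁/ΣAE = -58400·5436000/52940000 = -5997 N.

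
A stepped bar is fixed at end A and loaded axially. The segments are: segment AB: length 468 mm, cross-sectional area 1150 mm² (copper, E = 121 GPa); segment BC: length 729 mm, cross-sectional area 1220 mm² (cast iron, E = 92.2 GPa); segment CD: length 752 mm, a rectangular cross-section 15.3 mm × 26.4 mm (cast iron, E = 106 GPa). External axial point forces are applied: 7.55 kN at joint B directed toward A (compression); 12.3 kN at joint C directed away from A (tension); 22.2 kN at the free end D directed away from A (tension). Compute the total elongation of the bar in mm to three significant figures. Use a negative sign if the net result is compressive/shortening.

0.704 mm

Internal axial forces (sectioning from the free end, tension +): N_CD = 22.2 kN, N_BC = 34.5 kN, N_AB = 26.95 kN.
A_CD = 403.9 mm².
δ_AB = 26950·468/(1150·121000) = 0.09064 mm
δ_BC = 34500·729/(1220·92200) = 0.2236 mm
δ_CD = 22200·752/(403.9·106000) = 0.3899 mm
δ = Σδ_i = 0.7041 mm.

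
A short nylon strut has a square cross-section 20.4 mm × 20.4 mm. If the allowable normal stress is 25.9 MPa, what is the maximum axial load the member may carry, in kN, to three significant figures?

10.8 kN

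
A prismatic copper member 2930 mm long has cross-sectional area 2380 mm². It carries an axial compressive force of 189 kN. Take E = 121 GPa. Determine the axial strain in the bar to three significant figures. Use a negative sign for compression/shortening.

σ = N/A = -79.41 MPa; ε = σ/E = -79.41/121000 = -6.563e-04.

-6.56e-04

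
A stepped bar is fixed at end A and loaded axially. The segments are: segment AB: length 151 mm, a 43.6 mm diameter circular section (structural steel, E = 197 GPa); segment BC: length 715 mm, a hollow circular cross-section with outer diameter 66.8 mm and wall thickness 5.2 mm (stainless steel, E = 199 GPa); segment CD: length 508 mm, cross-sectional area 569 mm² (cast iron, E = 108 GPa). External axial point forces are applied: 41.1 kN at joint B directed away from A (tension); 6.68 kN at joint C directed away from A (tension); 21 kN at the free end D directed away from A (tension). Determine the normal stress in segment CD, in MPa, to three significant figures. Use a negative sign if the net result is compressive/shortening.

Internal axial forces (sectioning from the free end, tension +): N_CD = 21 kN, N_BC = 27.68 kN, N_AB = 68.78 kN.
σ_CD = N_CD/A_CD = 21000/569 = 36.91 MPa.

36.9 MPa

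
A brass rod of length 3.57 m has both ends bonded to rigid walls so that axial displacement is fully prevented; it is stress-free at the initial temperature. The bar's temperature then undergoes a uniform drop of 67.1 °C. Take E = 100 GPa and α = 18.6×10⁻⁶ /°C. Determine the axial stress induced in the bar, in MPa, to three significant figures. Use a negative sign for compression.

125 MPa

Free thermal expansion αLΔT = 18.6e-6 · 3570 · -67.1 = -4.456 mm.
The walls impose strain ε = −(-4.456)/3570 = 1.2481e-03; σ = Eε = 100000 · 1.2481e-03 = 124.8 MPa.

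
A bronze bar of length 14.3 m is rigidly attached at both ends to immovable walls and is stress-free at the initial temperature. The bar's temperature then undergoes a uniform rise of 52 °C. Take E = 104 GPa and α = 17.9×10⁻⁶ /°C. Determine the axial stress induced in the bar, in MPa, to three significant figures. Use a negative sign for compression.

Free thermal expansion αLΔT = 17.9e-6 · 14300 · 52 = 13.31 mm.
The walls impose strain ε = −(13.31)/14300 = -9.3080e-04; σ = Eε = 104000 · -9.3080e-04 = -96.8 MPa.

-96.8 MPa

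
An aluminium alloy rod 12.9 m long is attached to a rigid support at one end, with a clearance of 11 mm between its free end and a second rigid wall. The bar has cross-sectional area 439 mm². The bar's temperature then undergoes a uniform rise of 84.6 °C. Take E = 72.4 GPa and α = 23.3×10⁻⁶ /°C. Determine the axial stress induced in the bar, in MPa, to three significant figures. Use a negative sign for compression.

-81.0 MPa

Free thermal expansion αLΔT = 23.3e-6 · 12900 · 84.6 = 25.43 mm.
The walls engage after the gap closes; constrained expansion = 25.43 − 11 = 14.43 mm.
The walls impose strain ε = −(14.43)/12900 = -1.1185e-03; σ = Eε = 72400 · -1.1185e-03 = -80.98 MPa.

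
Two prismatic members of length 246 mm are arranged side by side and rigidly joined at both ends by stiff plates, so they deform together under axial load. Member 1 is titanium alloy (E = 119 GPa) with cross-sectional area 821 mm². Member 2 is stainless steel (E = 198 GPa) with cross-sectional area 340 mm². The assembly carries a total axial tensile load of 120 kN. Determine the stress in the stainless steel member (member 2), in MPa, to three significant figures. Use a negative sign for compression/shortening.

144 MPa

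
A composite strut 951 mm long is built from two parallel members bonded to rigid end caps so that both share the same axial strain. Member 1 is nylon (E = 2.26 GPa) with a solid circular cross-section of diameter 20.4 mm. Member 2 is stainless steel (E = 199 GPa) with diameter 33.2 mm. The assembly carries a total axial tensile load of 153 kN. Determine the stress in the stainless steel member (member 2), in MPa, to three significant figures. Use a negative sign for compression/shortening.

176 MPa

A_1 = 326.9 mm².
A_2 = 865.7 mm².
Equal strain + equilibrium ⇒ each member carries load in proportion to AE: A₁E₁ = 738700 N, A₂E₂ = 172300000 N, ΣAE = 173000000 N.
σ₂ = P·E₂/ΣAE = 153000·199000/173000000 = 176 MPa.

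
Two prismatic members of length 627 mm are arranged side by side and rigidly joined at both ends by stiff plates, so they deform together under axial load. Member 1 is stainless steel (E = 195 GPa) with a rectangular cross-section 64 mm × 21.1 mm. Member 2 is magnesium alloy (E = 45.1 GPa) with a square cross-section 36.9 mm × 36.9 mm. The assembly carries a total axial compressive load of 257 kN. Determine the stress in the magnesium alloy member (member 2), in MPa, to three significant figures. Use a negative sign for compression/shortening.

A_1 = 1350 mm².
A_2 = 1362 mm².
Equal strain + equilibrium ⇒ each member carries load in proportion to AE: A₁E₁ = 263300000 N, A₂E₂ = 61410000 N, ΣAE = 324700000 N.
σ₂ = P·E₂/ΣAE = -257000·45100/324700000 = -35.69 MPa.

-35.7 MPa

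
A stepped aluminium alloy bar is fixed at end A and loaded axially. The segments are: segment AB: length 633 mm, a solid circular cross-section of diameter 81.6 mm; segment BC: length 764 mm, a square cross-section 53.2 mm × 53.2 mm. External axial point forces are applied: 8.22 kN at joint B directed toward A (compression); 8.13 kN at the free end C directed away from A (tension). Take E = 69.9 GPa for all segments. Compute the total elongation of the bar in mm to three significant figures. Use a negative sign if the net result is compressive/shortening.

Internal axial forces (sectioning from the free end, tension +): N_BC = 8.13 kN, N_AB = -0.09 kN.
A_AB = 5230 mm².
A_BC = 2830 mm².
δ_AB = -90·633/(5230·69900) = -0.0001558 mm
δ_BC = 8130·764/(2830·69900) = 0.0314 mm
δ = Σδ_i = 0.03124 mm.

0.0312 mm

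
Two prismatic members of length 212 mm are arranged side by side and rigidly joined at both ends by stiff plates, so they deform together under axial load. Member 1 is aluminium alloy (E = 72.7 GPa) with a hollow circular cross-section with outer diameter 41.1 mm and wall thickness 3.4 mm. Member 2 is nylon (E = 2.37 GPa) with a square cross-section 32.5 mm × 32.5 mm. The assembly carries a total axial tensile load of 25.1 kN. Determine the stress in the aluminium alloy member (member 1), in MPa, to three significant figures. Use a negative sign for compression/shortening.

57.4 MPa

A_1 = 402.7 mm².
A_2 = 1056 mm².
Equal strain + equilibrium ⇒ each member carries load in proportion to AE: A₁E₁ = 29280000 N, A₂E₂ = 2503000 N, ΣAE = 31780000 N.
σ₁ = P·E₁/ΣAE = 25100·72700/31780000 = 57.42 MPa.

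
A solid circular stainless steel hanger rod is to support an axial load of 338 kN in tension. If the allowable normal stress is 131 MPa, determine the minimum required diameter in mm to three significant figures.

Required area A ≥ P/σ_allow = 338000/131 = 2580 mm².
For a solid circular section, d ≥ √(4A/π) = 57.32 mm.

57.3 mm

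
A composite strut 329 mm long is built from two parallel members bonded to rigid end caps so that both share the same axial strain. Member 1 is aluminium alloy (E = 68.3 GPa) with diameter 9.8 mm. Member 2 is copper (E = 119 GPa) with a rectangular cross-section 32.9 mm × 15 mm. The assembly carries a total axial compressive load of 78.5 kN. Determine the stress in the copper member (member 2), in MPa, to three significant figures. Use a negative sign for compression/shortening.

A_1 = 75.43 mm².
A_2 = 493.5 mm².
Equal strain + equilibrium ⇒ each member carries load in proportion to AE: A₁E₁ = 5152000 N, A₂E₂ = 58730000 N, ΣAE = 63880000 N.
σ₂ = P·E₂/ΣAE = -78500·119000/63880000 = -146.2 MPa.

-146 MPa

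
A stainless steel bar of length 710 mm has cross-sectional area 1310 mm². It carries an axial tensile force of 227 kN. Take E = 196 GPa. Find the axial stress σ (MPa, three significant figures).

σ = N/A = 227000/1310 = 173.3 MPa.

173 MPa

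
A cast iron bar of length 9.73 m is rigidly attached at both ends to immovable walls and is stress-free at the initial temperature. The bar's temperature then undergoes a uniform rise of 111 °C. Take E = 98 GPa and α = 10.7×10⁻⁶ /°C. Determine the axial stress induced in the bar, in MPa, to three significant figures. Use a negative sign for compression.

Free thermal expansion αLΔT = 10.7e-6 · 9730 · 111 = 11.56 mm.
The walls impose strain ε = −(11.56)/9730 = -1.1877e-03; σ = Eε = 98000 · -1.1877e-03 = -116.4 MPa.

-116 MPa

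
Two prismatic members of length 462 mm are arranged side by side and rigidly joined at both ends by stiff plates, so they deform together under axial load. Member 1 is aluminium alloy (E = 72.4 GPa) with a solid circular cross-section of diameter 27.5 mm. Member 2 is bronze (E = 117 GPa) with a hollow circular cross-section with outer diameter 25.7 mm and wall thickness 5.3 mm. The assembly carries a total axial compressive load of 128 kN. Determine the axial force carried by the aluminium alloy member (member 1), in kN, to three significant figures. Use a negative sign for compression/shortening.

-66.5 kN

A_1 = 594 mm².
A_2 = 339.7 mm².
Equal strain + equilibrium ⇒ each member carries load in proportion to AE: A₁E₁ = 43000000 N, A₂E₂ = 39740000 N, ΣAE = 82740000 N.
F₁ = P·A₁E₁/ΣAE = -128000·43000000/82740000 = -66520 N.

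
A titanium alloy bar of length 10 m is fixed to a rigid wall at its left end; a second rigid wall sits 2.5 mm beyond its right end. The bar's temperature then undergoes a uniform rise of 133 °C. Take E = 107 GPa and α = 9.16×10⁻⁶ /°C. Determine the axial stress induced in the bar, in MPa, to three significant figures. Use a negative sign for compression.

-104 MPa

Free thermal expansion αLΔT = 9.16e-6 · 10000 · 133 = 12.18 mm.
The walls engage after the gap closes; constrained expansion = 12.18 − 2.5 = 9.683 mm.
The walls impose strain ε = −(9.683)/10000 = -9.6828e-04; σ = Eε = 107000 · -9.6828e-04 = -103.6 MPa.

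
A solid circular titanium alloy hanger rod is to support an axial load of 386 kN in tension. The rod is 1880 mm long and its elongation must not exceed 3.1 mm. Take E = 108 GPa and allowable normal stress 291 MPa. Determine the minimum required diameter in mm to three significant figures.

52.5 mm

Required area A ≥ P/σ_allow = 386000/291 = 1326 mm².
For a solid circular section, d ≥ √(4A/π) = 41.1 mm.
Elongation limit: A ≥ PL/(Eδ_allow) = 386000·1880/(108000·3.1) = 2168 mm² ⇒ d ≥ 52.53 mm.
The elongation limit governs.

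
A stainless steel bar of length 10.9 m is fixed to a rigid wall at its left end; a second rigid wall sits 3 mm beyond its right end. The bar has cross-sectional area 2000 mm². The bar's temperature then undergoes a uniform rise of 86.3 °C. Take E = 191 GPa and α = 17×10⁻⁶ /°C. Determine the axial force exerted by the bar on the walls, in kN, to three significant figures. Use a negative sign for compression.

-455 kN

Free thermal expansion αLΔT = 17e-6 · 10900 · 86.3 = 15.99 mm.
The walls engage after the gap closes; constrained expansion = 15.99 − 3 = 12.99 mm.
The walls impose strain ε = −(12.99)/10900 = -1.1919e-03; σ = Eε = 191000 · -1.1919e-03 = -227.6 MPa.
Wall reaction R = σ·A = -227.6·2000 = -455300 N = -455.3 kN.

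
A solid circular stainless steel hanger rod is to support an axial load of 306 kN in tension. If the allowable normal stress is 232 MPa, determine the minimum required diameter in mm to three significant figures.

41.0 mm

Required area A ≥ P/σ_allow = 306000/232 = 1319 mm².
For a solid circular section, d ≥ √(4A/π) = 40.98 mm.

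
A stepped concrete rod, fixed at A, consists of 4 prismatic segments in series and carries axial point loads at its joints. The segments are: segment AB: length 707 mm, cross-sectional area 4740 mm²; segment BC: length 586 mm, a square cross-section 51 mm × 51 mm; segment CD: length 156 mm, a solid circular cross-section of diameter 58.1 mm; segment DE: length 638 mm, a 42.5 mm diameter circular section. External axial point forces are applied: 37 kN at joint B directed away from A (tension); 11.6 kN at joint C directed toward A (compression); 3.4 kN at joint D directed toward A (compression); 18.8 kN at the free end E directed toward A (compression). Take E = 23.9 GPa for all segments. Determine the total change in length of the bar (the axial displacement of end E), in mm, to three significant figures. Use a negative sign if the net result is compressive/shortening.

Internal axial forces (sectioning from the free end, tension +): N_DE = -18.8 kN, N_CD = -22.2 kN, N_BC = -33.8 kN, N_AB = 3.2 kN.
A_BC = 2601 mm².
A_CD = 2651 mm².
A_DE = 1419 mm².
δ_AB = 3200·707/(4740·23900) = 0.01997 mm
δ_BC = -33800·586/(2601·23900) = -0.3186 mm
δ_CD = -22200·156/(2651·23900) = -0.05466 mm
δ_DE = -18800·638/(1419·23900) = -0.3538 mm
δ = Σδ_i = -0.7071 mm.

-0.707 mm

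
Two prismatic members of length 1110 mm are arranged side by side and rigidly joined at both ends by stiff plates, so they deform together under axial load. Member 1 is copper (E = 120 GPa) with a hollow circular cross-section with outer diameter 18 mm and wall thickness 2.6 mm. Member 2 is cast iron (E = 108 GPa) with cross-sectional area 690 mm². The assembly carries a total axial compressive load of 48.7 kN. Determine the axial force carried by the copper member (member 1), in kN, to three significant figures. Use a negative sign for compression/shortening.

A_1 = 125.8 mm².
Equal strain + equilibrium ⇒ each member carries load in proportion to AE: A₁E₁ = 15090000 N, A₂E₂ = 74520000 N, ΣAE = 89610000 N.
F₁ = P·A₁E₁/ΣAE = -48700·15090000/89610000 = -8203 N.

-8.20 kN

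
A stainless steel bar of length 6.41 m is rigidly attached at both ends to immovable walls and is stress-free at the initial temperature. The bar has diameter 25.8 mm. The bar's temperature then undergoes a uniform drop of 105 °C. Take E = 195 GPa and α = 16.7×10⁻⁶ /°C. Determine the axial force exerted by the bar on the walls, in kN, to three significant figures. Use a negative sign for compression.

179 kN

Free thermal expansion αLΔT = 16.7e-6 · 6410 · -105 = -11.24 mm.
The walls impose strain ε = −(-11.24)/6410 = 1.7535e-03; σ = Eε = 195000 · 1.7535e-03 = 341.9 MPa.
Wall reaction R = σ·A = 341.9·522.8 = 178800 N = 178.8 kN.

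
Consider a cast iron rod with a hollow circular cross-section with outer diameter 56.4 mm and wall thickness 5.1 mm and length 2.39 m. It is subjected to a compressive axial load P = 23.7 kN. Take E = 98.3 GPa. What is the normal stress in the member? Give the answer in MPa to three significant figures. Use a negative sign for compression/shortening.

A = 821.9 mm².
σ = N/A = -23700/821.9 = -28.83 MPa.

-28.8 MPa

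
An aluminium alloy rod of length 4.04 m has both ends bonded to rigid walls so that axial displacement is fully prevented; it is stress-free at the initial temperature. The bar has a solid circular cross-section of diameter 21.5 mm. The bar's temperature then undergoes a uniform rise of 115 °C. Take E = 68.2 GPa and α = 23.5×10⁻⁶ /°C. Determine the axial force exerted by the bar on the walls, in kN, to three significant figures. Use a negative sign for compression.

Free thermal expansion αLΔT = 23.5e-6 · 4040 · 115 = 10.92 mm.
The walls impose strain ε = −(10.92)/4040 = -2.7025e-03; σ = Eε = 68200 · -2.7025e-03 = -184.3 MPa.
Wall reaction R = σ·A = -184.3·363.1 = -66910 N = -66.91 kN.

-66.9 kN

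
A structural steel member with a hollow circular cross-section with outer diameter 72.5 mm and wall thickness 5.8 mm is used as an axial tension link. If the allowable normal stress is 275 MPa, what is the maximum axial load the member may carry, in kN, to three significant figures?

A = 1215 mm².
P_max = σ_allow · A = 275 · 1215 = 334200 N = 334.2 kN.

334 kN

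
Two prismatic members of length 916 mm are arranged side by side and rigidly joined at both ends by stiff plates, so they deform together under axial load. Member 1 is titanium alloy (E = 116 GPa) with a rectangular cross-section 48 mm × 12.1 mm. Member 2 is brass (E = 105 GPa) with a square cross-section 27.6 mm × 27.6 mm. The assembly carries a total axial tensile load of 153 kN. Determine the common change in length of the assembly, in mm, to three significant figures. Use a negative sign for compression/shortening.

A_1 = 580.8 mm².
A_2 = 761.8 mm².
Equal strain + equilibrium ⇒ each member carries load in proportion to AE: A₁E₁ = 67370000 N, A₂E₂ = 79980000 N, ΣAE = 147400000 N.
δ = PL/ΣAE = 153000·916/147400000 = 0.9511 mm.

0.951 mm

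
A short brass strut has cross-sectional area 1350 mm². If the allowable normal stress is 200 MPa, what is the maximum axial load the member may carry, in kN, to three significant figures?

P_max = σ_allow · A = 200 · 1350 = 270000 N = 270 kN.

270 kN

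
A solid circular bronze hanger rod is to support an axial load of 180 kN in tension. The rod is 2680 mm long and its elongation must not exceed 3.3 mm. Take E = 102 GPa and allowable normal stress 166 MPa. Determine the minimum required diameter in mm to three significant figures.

Required area A ≥ P/σ_allow = 180000/166 = 1084 mm².
For a solid circular section, d ≥ √(4A/π) = 37.16 mm.
Elongation limit: A ≥ PL/(Eδ_allow) = 180000·2680/(102000·3.3) = 1433 mm² ⇒ d ≥ 42.72 mm.
The elongation limit governs.

42.7 mm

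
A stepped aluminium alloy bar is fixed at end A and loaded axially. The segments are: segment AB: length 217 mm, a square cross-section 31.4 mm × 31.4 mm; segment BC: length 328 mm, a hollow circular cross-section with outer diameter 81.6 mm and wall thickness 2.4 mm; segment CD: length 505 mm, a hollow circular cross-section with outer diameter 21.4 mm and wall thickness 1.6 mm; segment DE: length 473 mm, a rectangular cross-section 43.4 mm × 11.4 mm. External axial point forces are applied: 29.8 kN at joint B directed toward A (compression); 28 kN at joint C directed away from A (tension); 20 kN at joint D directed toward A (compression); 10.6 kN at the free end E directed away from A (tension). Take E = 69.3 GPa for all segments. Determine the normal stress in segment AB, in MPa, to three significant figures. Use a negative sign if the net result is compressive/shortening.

-11.4 MPa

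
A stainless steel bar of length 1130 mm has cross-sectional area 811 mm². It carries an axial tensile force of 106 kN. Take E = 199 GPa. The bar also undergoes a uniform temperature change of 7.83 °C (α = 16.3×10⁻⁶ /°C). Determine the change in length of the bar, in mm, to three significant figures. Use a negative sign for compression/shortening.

0.886 mm

δ_mech = NL/(AE) = 106000·1130/(811·199000) = 0.7422 mm.
δ_thermal = αLΔT = 16.3e-6·1130·7.83 = 0.1442 mm.
δ = δ_mech + δ_thermal = 0.8864 mm.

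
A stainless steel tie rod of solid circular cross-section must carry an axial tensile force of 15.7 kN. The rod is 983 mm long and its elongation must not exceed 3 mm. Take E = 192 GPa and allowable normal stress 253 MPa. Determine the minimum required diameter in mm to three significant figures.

Required area A ≥ P/σ_allow = 15700/253 = 62.06 mm².
For a solid circular section, d ≥ √(4A/π) = 8.889 mm.
Elongation limit: A ≥ PL/(Eδ_allow) = 15700·983/(192000·3) = 26.79 mm² ⇒ d ≥ 5.841 mm.
The stress limit governs.

8.89 mm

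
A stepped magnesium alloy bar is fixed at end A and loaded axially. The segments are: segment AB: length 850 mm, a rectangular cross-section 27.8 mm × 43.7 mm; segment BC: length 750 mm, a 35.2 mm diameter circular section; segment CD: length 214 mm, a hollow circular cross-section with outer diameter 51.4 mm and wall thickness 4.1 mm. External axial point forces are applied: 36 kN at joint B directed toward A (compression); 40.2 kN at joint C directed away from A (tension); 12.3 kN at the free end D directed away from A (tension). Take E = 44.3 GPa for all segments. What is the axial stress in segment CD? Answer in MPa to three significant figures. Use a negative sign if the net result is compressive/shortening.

Internal axial forces (sectioning from the free end, tension +): N_CD = 12.3 kN, N_BC = 52.5 kN, N_AB = 16.5 kN.
A_CD = 609.2 mm².
σ_CD = N_CD/A_CD = 12300/609.2 = 20.19 MPa.

20.2 MPa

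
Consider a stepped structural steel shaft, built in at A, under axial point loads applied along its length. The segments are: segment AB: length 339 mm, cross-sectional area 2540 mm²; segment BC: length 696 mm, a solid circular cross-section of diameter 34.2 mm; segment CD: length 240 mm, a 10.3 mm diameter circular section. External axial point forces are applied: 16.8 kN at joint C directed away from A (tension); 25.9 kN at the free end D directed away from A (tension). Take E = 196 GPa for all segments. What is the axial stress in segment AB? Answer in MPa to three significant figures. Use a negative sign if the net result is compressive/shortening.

16.8 MPa

Internal axial forces (sectioning from the free end, tension +): N_CD = 25.9 kN, N_BC = 42.7 kN, N_AB = 42.7 kN.
σ_AB = N_AB/A_AB = 42700/2540 = 16.81 MPa.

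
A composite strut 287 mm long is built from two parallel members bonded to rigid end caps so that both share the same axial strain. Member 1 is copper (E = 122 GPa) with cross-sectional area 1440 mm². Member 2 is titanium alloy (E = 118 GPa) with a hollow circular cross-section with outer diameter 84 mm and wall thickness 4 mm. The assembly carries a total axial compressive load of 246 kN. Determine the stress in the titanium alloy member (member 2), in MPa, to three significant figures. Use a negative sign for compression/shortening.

A_2 = 1005 mm².
Equal strain + equilibrium ⇒ each member carries load in proportion to AE: A₁E₁ = 175700000 N, A₂E₂ = 118600000 N, ΣAE = 294300000 N.
σ₂ = P·E₂/ΣAE = -246000·118000/294300000 = -98.63 MPa.

-98.6 MPa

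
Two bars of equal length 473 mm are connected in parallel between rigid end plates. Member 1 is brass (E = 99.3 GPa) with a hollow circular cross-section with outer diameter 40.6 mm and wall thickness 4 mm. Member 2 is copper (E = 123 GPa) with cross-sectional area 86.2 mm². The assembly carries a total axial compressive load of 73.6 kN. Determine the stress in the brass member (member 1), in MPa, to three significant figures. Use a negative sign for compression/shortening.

-130 MPa

A_1 = 459.9 mm².
Equal strain + equilibrium ⇒ each member carries load in proportion to AE: A₁E₁ = 45670000 N, A₂E₂ = 10600000 N, ΣAE = 56270000 N.
σ₁ = P·E₁/ΣAE = -73600·99300/56270000 = -129.9 MPa.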